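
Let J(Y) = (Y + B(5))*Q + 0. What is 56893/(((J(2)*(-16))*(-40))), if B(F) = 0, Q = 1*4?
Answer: 56893/5120 ≈ 11.112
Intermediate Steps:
Q = 4
J(Y) = 4*Y (J(Y) = (Y + 0)*4 + 0 = Y*4 + 0 = 4*Y + 0 = 4*Y)
56893/(((J(2)*(-16))*(-40))) = 56893/((((4*2)*(-16))*(-40))) = 56893/(((8*(-16))*(-40))) = 56893/((-128*(-40))) = 56893/5120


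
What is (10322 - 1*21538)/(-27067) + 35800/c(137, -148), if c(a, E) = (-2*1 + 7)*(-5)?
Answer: -38748728/27067 ≈ -1431.6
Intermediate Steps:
c(a, E) = -25 (c(a, E) = (-2 + 7)*(-5) = 5*(-5) = -25)
(10322 - 1*21538)/(-27067) + 35800/c(137, -148) = (10322 - 1*21538)/(-27067) + 35800/(-25) = (10322 - 21538)*(-1/27067) + 35800*(-1/25) = -11216*(-1/27067) - 1432 = 11216/27067 - 1432 = -38748728/27067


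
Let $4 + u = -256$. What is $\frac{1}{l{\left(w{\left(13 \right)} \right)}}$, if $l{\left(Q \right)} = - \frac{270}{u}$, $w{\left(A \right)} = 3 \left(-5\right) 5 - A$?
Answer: $\frac{26}{27} \approx 0.96296$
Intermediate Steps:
$u = -260$ ($u = -4 - 256 = -260$)
$w{\left(A \right)} = -75 - A$ ($w{\left(A \right)} = \left(-15\right) 5 - A = -75 - A$)
$l{\left(Q \right)} = \frac{27}{26}$ ($l{\left(Q \right)} = - \frac{270}{-260} = \left(-270\right) \left(- \frac{1}{260}\right) = \frac{27}{26}$)
$\frac{1}{l{\left(w{\left(13 \right)} \right)}} = \frac{1}{\frac{27}{26}} = \frac{26}{27}$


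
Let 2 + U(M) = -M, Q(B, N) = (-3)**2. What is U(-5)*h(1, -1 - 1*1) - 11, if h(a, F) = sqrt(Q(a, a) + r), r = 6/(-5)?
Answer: -11 + 3*sqrt(195)/5 ≈ -2.6215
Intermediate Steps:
Q(B, N) = 9
U(M) = -2 - M
r = -6/5 (r = 6*(-1/5) = -6/5 ≈ -1.2000)
h(a, F) = sqrt(195)/5 (h(a, F) = sqrt(9 - 6/5) = sqrt(39/5) = sqrt(195)/5)
U(-5)*h(1, -1 - 1*1) - 11 = (-2 - 1*(-5))*(sqrt(195)/5) - 11 = (-2 + 5)*(sqrt(195)/5) - 11 = 3*(sqrt(195)/5) - 11 = 3*sqrt(195)/5 - 11 = -11 + 3*sqrt(195)/5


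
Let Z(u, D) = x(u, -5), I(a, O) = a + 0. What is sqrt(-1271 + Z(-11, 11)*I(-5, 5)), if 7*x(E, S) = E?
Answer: I*sqrt(61894)/7 ≈ 35.541*I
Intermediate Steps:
I(a, O) = a
x(E, S) = E/7
Z(u, D) = u/7
sqrt(-1271 + Z(-11, 11)*I(-5, 5)) = sqrt(-1271 + ((1/7)*(-11))*(-5)) = sqrt(-1271 - 11/7*(-5)) = sqrt(-1271 + 55/7) = sqrt(-8842/7) = I*sqrt(61894)/7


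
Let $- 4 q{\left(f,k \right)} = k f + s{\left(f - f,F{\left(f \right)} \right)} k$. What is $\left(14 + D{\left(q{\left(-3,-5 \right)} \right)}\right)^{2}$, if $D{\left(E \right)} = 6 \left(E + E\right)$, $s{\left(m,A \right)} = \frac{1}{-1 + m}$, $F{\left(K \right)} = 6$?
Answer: $2116$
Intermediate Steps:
$q{\left(f,k \right)} = \frac{k}{4} - \frac{f k}{4}$ ($q{\left(f,k \right)} = - \frac{k f + \frac{k}{-1 + \left(f - f\right)}}{4} = - \frac{f k + \frac{k}{-1 + 0}}{4} = - \frac{f k + \frac{k}{-1}}{4} = - \frac{f k - k}{4} = - \frac{- k + f k}{4} = \frac{k}{4} - \frac{f k}{4}$)
$D{\left(E \right)} = 12 E$ ($D{\left(E \right)} = 6 \cdot 2 E = 12 E$)
$\left(14 + D{\left(q{\left(-3,-5 \right)} \right)}\right)^{2} = \left(14 + 12 \cdot \frac{1}{4} \left(-5\right) \left(1 - -3\right)\right)^{2} = \left(14 + 12 \cdot \frac{1}{4} \left(-5\right) \left(1 + 3\right)\right)^{2} = \left(14 + 12 \cdot \frac{1}{4} \left(-5\right) 4\right)^{2} = \left(14 + 12 \left(-5\right)\right)^{2} = \left(14 - 60\right)^{2} = \left(-46\right)^{2} = 2116$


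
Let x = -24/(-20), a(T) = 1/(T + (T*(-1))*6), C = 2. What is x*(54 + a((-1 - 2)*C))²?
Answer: 2627641/750 ≈ 3503.5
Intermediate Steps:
a(T) = -1/(5*T) (a(T) = 1/(T - T*6) = 1/(T - 6*T) = 1/(-5*T) = -1/(5*T))
x = 6/5 (x = -24*(-1/20) = 6/5 ≈ 1.2000)
x*(54 + a((-1 - 2)*C))² = 6*(54 - 1/(2*(-1 - 2))/5)²/5 = 6*(54 - 1/(5*((-3*2))))²/5 = 6*(54 - ⅕/(-6))²/5 = 6*(54 - ⅕*(-⅙))²/5 = 6*(54 + 1/30)²/5 = 6*(1621/30)²/5 = (6/5)*(2627641/900) = 2627641/750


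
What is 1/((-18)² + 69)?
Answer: 1/393 ≈ 0.0025445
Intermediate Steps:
1/((-18)² + 69) = 1/(324 + 69) = 1/393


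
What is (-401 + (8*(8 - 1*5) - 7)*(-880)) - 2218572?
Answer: -2233933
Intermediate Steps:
(-401 + (8*(8 - 1*5) - 7)*(-880)) - 2218572 = (-401 + (8*(8 - 5) - 7)*(-880)) - 2218572 = (-401 + (8*3 - 7)*(-880)) - 2218572 = (-401 + (24 - 7)*(-880)) - 2218572 = (-401 + 17*(-880)) - 2218572 = (-401 - 14960) - 2218572 = -15361 - 2218572 = -2233933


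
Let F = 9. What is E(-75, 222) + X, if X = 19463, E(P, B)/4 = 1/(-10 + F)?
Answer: 19459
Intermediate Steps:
E(P, B) = -4 (E(P, B) = 4/(-10 + 9) = 4/(-1) = 4*(-1) = -4)
E(-75, 222) + X = -4 + 19463 = 19459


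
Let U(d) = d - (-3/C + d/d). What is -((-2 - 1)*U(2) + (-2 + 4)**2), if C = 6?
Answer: 1/2 ≈ 0.50000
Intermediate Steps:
U(d) = -1/2 + d (U(d) = d - (-3/6 + d/d) = d - (-3*1/6 + 1) = d - (-1/2 + 1) = d - 1*1/2 = d - 1/2 = -1/2 + d)
-((-2 - 1)*U(2) + (-2 + 4)**2) = -((-2 - 1)*(-1/2 + 2) + (-2 + 4)**2) = -(-3*3/2 + 2**2) = -(-9/2 + 4) = -1*(-1/2) = 1/2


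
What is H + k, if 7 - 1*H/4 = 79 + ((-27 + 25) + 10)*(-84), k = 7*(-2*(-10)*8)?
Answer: 3520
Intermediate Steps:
k = 1120 (k = 7*(20*8) = 7*160 = 1120)
H = 2400 (H = 28 - 4*(79 + ((-27 + 25) + 10)*(-84)) = 28 - 4*(79 + (-2 + 10)*(-84)) = 28 - 4*(79 + 8*(-84)) = 28 - 4*(79 - 672) = 28 - 4*(-593) = 28 + 2372 = 2400)
H + k = 2400 + 1120 = 3520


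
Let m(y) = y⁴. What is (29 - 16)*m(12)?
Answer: 269568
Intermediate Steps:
(29 - 16)*m(12) = (29 - 16)*12⁴ = 13*20736 = 269568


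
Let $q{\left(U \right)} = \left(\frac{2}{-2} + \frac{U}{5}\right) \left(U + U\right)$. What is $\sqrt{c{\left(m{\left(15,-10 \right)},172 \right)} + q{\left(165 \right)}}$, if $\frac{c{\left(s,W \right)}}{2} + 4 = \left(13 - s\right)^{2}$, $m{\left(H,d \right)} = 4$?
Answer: $\sqrt{10714} \approx 103.51$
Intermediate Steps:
$q{\left(U \right)} = 2 U \left(-1 + \frac{U}{5}\right)$ ($q{\left(U \right)} = \left(2 \left(- \frac{1}{2}\right) + U \frac{1}{5}\right) 2 U = \left(-1 + \frac{U}{5}\right) 2 U = 2 U \left(-1 + \frac{U}{5}\right)$)
$c{\left(s,W \right)} = -8 + 2 \left(13 - s\right)^{2}$
$\sqrt{c{\left(m{\left(15,-10 \right)},172 \right)} + q{\left(165 \right)}} = \sqrt{\left(-8 + 2 \left(-13 + 4\right)^{2}\right) + \frac{2}{5} \cdot 165 \left(-5 + 165\right)} = \sqrt{\left(-8 + 2 \left(-9\right)^{2}\right) + \frac{2}{5} \cdot 165 \cdot 160} = \sqrt{\left(-8 + 2 \cdot 81\right) + 10560} = \sqrt{\left(-8 + 162\right) + 10560} = \sqrt{154 + 10560} = \sqrt{10714}$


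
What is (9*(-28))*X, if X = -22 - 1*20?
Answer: 10584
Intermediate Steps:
X = -42 (X = -22 - 20 = -42)
(9*(-28))*X = (9*(-28))*(-42) = -252*(-42) = 10584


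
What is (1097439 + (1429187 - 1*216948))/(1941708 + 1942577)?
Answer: 2309678/3884285 ≈ 0.59462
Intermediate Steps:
(1097439 + (1429187 - 1*216948))/(1941708 + 1942577) = (1097439 + (1429187 - 216948))/3884285 = (1097439 + 1212239)*(1/3884285) = 2309678*(1/3884285) = 2309678/3884285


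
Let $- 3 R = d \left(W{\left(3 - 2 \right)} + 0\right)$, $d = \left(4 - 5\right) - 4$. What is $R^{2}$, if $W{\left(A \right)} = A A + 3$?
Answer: $\frac{400}{9} \approx 44.444$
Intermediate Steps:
$W{\left(A \right)} = 3 + A^{2}$ ($W{\left(A \right)} = A^{2} + 3 = 3 + A^{2}$)
$d = -5$ ($d = -1 - 4 = -5$)
$R = \frac{20}{3}$ ($R = - \frac{\left(-5\right) \left(\left(3 + \left(3 - 2\right)^{2}\right) + 0\right)}{3} = - \frac{\left(-5\right) \left(\left(3 + 1^{2}\right) + 0\right)}{3} = - \frac{\left(-5\right) \left(\left(3 + 1\right) + 0\right)}{3} = - \frac{\left(-5\right) \left(4 + 0\right)}{3} = - \frac{\left(-5\right) 4}{3} = \left(- \frac{1}{3}\right) \left(-20\right) = \frac{20}{3} \approx 6.6667$)
$R^{2} = \left(\frac{20}{3}\right)^{2} = \frac{400}{9}$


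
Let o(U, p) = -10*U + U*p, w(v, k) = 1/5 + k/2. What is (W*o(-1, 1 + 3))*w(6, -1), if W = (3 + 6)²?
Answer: -729/5 ≈ -145.80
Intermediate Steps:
w(v, k) = ⅕ + k/2 (w(v, k) = 1*(⅕) + k*(½) = ⅕ + k/2)
W = 81 (W = 9² = 81)
(W*o(-1, 1 + 3))*w(6, -1) = (81*(-(-10 + (1 + 3))))*(⅕ + (½)*(-1)) = (81*(-(-10 + 4)))*(⅕ - ½) = (81*(-1*(-6)))*(-3/10) = (81*6)*(-3/10) = 486*(-3/10) = -729/5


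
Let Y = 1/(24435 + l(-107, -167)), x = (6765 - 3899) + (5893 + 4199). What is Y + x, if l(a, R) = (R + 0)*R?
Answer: 678014393/52324 ≈ 12958.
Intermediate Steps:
x = 12958 (x = 2866 + 10092 = 12958)
l(a, R) = R**2 (l(a, R) = R*R = R**2)
Y = 1/52324 (Y = 1/(24435 + (-167)**2) = 1/(24435 + 27889) = 1/52324 ≈ 1.9112e-5)
Y + x = 1/52324 + 12958 = 678014393/52324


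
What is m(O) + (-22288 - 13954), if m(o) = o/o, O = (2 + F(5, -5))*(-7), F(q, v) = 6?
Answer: -36241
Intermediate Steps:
O = -56 (O = (2 + 6)*(-7) = 8*(-7) = -56)
m(o) = 1
m(O) + (-22288 - 13954) = 1 + (-22288 - 13954) = 1 - 36242 = -36241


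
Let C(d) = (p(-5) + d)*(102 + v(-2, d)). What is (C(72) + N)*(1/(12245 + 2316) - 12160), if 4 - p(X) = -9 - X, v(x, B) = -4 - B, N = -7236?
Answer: 912930429404/14561 ≈ 6.2697e+7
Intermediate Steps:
p(X) = 13 + X (p(X) = 4 - (-9 - X) = 4 + (9 + X) = 13 + X)
C(d) = (8 + d)*(98 - d) (C(d) = ((13 - 5) + d)*(102 + (-4 - d)) = (8 + d)*(98 - d))
(C(72) + N)*(1/(12245 + 2316) - 12160) = ((784 - 1*72² + 90*72) - 7236)*(1/(12245 + 2316) - 12160) = ((784 - 1*5184 + 6480) - 7236)*(1/14561 - 12160) = ((784 - 5184 + 6480) - 7236)*(1/14561 - 12160) = (2080 - 7236)*(-177061759/14561) = -5156*(-177061759/14561) = 912930429404/14561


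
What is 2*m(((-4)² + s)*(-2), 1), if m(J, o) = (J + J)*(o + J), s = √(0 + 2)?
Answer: 4000 + 504*√2 ≈ 4712.8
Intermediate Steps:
s = √2 ≈ 1.4142
m(J, o) = 2*J*(J + o) (m(J, o) = (2*J)*(J + o) = 2*J*(J + o))
2*m(((-4)² + s)*(-2), 1) = 2*(2*(((-4)² + √2)*(-2))*(((-4)² + √2)*(-2) + 1)) = 2*(2*((16 + √2)*(-2))*((16 + √2)*(-2) + 1)) = 2*(2*(-32 - 2*√2)*((-32 - 2*√2) + 1)) = 2*(2*(-32 - 2*√2)*(-31 - 2*√2)) = 4*(-32 - 2*√2)*(-31 - 2*√2)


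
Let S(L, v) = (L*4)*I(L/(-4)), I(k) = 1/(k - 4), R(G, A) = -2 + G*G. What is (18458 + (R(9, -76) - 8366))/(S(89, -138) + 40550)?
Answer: 1067955/4256326 ≈ 0.25091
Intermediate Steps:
R(G, A) = -2 + G²
I(k) = 1/(-4 + k)
S(L, v) = 4*L/(-4 - L/4) (S(L, v) = (L*4)/(-4 + L/(-4)) = (4*L)/(-4 + L*(-¼)) = (4*L)/(-4 - L/4) = 4*L/(-4 - L/4))
(18458 + (R(9, -76) - 8366))/(S(89, -138) + 40550) = (18458 + ((-2 + 9²) - 8366))/(-16*89/(16 + 89) + 40550) = (18458 + ((-2 + 81) - 8366))/(-16*89/105 + 40550) = (18458 + (79 - 8366))/(-16*89*1/105 + 40550) = (18458 - 8287)/(-1424/105 + 40550) = 10171/(4256326/105) = 10171*(105/4256326) = 1067955/4256326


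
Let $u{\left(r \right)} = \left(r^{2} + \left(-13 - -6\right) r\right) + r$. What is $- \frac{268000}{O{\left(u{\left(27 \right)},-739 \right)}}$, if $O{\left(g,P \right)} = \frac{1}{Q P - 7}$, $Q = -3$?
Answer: $-592280000$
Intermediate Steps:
$u{\left(r \right)} = r^{2} - 6 r$ ($u{\left(r \right)} = \left(r^{2} + \left(-13 + 6\right) r\right) + r = \left(r^{2} - 7 r\right) + r = r^{2} - 6 r$)
$O{\left(g,P \right)} = \frac{1}{-7 - 3 P}$ ($O{\left(g,P \right)} = \frac{1}{- 3 P - 7} = \frac{1}{-7 - 3 P}$)
$- \frac{268000}{O{\left(u{\left(27 \right)},-739 \right)}} = - \frac{268000}{\frac{1}{-7 - -2217}} = - \frac{268000}{\frac{1}{-7 + 2217}} = - \frac{268000}{\frac{1}{2210}} = - 268000 \frac{1}{\frac{1}{2210}} = \left(-268000\right) 2210 = -592280000$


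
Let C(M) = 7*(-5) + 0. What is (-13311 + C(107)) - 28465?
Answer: -41811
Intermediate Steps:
C(M) = -35 (C(M) = -35 + 0 = -35)
(-13311 + C(107)) - 28465 = (-13311 - 35) - 28465 = -13346 - 28465 = -41811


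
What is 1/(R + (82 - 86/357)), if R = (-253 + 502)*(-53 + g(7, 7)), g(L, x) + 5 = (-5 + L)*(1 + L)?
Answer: -357/3704318 ≈ -9.6374e-5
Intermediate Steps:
g(L, x) = -5 + (1 + L)*(-5 + L) (g(L, x) = -5 + (-5 + L)*(1 + L) = -5 + (1 + L)*(-5 + L))
R = -10458 (R = (-253 + 502)*(-53 + (-10 + 7² - 4*7)) = 249*(-53 + (-10 + 49 - 28)) = 249*(-53 + 11) = 249*(-42) = -10458)
1/(R + (82 - 86/357)) = 1/(-10458 + (82 - 86/357)) = 1/(-10458 + 29188/357) = 1/(-3704318/357) = -357/3704318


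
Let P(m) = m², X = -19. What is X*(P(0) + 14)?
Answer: -266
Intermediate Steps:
X*(P(0) + 14) = -19*(0² + 14) = -19*(0 + 14) = -19*14 = -266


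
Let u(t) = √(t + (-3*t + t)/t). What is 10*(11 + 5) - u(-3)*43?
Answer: 160 - 43*I*√5 ≈ 160.0 - 96.151*I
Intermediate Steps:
u(t) = √(-2 + t) (u(t) = √(t + (-2*t)/t) = √(t - 2) = √(-2 + t))
10*(11 + 5) - u(-3)*43 = 10*(11 + 5) - √(-2 - 3)*43 = 10*16 - √(-5)*43 = 160 - I*√5*43 = 160 - 43*I*√5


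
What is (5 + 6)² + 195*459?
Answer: 89626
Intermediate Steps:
(5 + 6)² + 195*459 = 11² + 89505 = 121 + 89505 = 89626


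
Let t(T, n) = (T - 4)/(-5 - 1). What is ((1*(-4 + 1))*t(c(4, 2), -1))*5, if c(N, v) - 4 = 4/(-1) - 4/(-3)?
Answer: -20/3 ≈ -6.6667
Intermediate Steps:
c(N, v) = 4/3 (c(N, v) = 4 + (4/(-1) - 4/(-3)) = 4 + (4*(-1) - 4*(-1/3)) = 4 + (-4 + 4/3) = 4 - 8/3 = 4/3)
t(T, n) = 2/3 - T/6 (t(T, n) = (-4 + T)/(-6) = (-4 + T)*(-1/6) = 2/3 - T/6)
((1*(-4 + 1))*t(c(4, 2), -1))*5 = ((1*(-4 + 1))*(2/3 - 1/6*4/3))*5 = ((1*(-3))*(2/3 - 2/9))*5 = -3*4/9*5 = -4/3*5 = -20/3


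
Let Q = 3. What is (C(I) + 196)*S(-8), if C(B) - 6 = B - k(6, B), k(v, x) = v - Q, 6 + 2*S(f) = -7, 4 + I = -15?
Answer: -1170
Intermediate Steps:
I = -19 (I = -4 - 15 = -19)
S(f) = -13/2 (S(f) = -3 + (½)*(-7) = -3 - 7/2 = -13/2)
k(v, x) = -3 + v (k(v, x) = v - 1*3 = v - 3 = -3 + v)
C(B) = 3 + B (C(B) = 6 + (B - (-3 + 6)) = 6 + (B - 1*3) = 6 + (B - 3) = 6 + (-3 + B) = 3 + B)
(C(I) + 196)*S(-8) = ((3 - 19) + 196)*(-13/2) = (-16 + 196)*(-13/2) = 180*(-13/2) = -1170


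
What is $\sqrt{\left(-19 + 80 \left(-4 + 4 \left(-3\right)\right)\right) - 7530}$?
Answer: $9 i \sqrt{109} \approx 93.963 i$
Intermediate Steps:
$\sqrt{\left(-19 + 80 \left(-4 + 4 \left(-3\right)\right)\right) - 7530} = \sqrt{\left(-19 + 80 \left(-4 - 12\right)\right) - 7530} = \sqrt{\left(-19 + 80 \left(-16\right)\right) - 7530} = \sqrt{\left(-19 - 1280\right) - 7530} = \sqrt{-1299 - 7530} = \sqrt{-8829} = 9 i \sqrt{109}$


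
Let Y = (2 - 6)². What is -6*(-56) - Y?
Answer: 320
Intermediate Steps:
Y = 16 (Y = (-4)² = 16)
-6*(-56) - Y = -6*(-56) - 1*16 = 336 - 16 = 320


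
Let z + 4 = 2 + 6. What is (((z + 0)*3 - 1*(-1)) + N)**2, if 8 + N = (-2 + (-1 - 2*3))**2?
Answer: 7396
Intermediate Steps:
z = 4 (z = -4 + (2 + 6) = -4 + 8 = 4)
N = 73 (N = -8 + (-2 + (-1 - 2*3))**2 = -8 + (-2 + (-1 - 6))**2 = -8 + (-2 - 7)**2 = -8 + (-9)**2 = -8 + 81 = 73)
(((z + 0)*3 - 1*(-1)) + N)**2 = (((4 + 0)*3 - 1*(-1)) + 73)**2 = ((4*3 + 1) + 73)**2 = ((12 + 1) + 73)**2 = (13 + 73)**2 = 86**2 = 7396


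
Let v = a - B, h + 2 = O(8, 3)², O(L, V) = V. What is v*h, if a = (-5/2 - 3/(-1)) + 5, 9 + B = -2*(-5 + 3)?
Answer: 147/2 ≈ 73.500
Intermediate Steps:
B = -5 (B = -9 - 2*(-5 + 3) = -9 - 2*(-2) = -9 + 4 = -5)
a = 11/2 (a = (-5*½ - 3*(-1)) + 5 = (-5/2 + 3) + 5 = ½ + 5 = 11/2 ≈ 5.5000)
h = 7 (h = -2 + 3² = -2 + 9 = 7)
v = 21/2 (v = 11/2 - 1*(-5) = 11/2 + 5 = 21/2 ≈ 10.500)
v*h = (21/2)*7 = 147/2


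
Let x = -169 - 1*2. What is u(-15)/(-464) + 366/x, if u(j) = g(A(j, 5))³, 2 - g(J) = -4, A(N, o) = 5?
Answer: -8615/3306 ≈ -2.6059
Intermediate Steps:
x = -171 (x = -169 - 2 = -171)
g(J) = 6 (g(J) = 2 - 1*(-4) = 2 + 4 = 6)
u(j) = 216 (u(j) = 6³ = 216)
u(-15)/(-464) + 366/x = 216/(-464) + 366/(-171) = 216*(-1/464) + 366*(-1/171) = -27/58 - 122/57 = -8615/3306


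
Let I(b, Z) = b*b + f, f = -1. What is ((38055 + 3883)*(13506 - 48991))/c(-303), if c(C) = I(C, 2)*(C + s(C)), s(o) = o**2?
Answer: -4927715/27817824 ≈ -0.17714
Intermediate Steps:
I(b, Z) = -1 + b**2 (I(b, Z) = b*b - 1 = b**2 - 1 = -1 + b**2)
c(C) = (-1 + C**2)*(C + C**2)
((38055 + 3883)*(13506 - 48991))/c(-303) = ((38055 + 3883)*(13506 - 48991))/((-303*(1 - 303)*(-1 + (-303)**2))) = (41938*(-35485))/((-303*(-302)*(-1 + 91809))) = -1488169930/((-303*(-302)*91808)) = -1488169930/8400982848 = -1488169930*1/8400982848 = -4927715/27817824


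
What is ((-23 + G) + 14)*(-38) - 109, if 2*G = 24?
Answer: -223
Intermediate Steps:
G = 12 (G = (1/2)*24 = 12)
((-23 + G) + 14)*(-38) - 109 = ((-23 + 12) + 14)*(-38) - 109 = (-11 + 14)*(-38) - 109 = 3*(-38) - 109 = -114 - 109 = -223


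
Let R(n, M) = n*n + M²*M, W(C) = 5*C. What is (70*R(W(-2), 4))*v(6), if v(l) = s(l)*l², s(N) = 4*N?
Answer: 9918720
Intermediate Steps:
R(n, M) = M³ + n² (R(n, M) = n² + M³ = M³ + n²)
v(l) = 4*l³ (v(l) = (4*l)*l² = 4*l³)
(70*R(W(-2), 4))*v(6) = (70*(4³ + (5*(-2))²))*(4*6³) = (70*(64 + (-10)²))*(4*216) = (70*(64 + 100))*864 = (70*164)*864 = 11480*864 = 9918720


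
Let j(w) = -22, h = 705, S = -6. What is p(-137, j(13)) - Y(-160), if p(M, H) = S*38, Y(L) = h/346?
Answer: -79593/346 ≈ -230.04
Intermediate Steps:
Y(L) = 705/346
p(M, H) = -228 (p(M, H) = -6*38 = -228)
p(-137, j(13)) - Y(-160) = -228 - 1*705/346 = -228 - 705/346 = -79593/346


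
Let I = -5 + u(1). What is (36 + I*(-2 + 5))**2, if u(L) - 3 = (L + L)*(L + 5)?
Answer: 4356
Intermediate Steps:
u(L) = 3 + 2*L*(5 + L) (u(L) = 3 + (L + L)*(L + 5) = 3 + (2*L)*(5 + L) = 3 + 2*L*(5 + L))
I = 10 (I = -5 + (3 + 2*1**2 + 10*1) = -5 + (3 + 2*1 + 10) = -5 + (3 + 2 + 10) = -5 + 15 = 10)
(36 + I*(-2 + 5))**2 = (36 + 10*(-2 + 5))**2 = (36 + 10*3)**2 = (36 + 30)**2 = 66**2 = 4356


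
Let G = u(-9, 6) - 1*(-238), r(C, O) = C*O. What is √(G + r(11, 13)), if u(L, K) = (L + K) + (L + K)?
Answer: 5*√15 ≈ 19.365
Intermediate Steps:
u(L, K) = 2*K + 2*L (u(L, K) = (K + L) + (K + L) = 2*K + 2*L)
G = 232 (G = (2*6 + 2*(-9)) - 1*(-238) = (12 - 18) + 238 = -6 + 238 = 232)
√(G + r(11, 13)) = √(232 + 11*13) = √(232 + 143) = √375 = 5*√15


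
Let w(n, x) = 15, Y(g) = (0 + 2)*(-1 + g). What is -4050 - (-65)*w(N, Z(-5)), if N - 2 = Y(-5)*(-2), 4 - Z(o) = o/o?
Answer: -3075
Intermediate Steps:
Y(g) = -2 + 2*g (Y(g) = 2*(-1 + g) = -2 + 2*g)
Z(o) = 3 (Z(o) = 4 - o/o = 4 - 1*1 = 4 - 1 = 3)
N = 26 (N = 2 + (-2 + 2*(-5))*(-2) = 2 + (-2 - 10)*(-2) = 2 - 12*(-2) = 2 + 24 = 26)
-4050 - (-65)*w(N, Z(-5)) = -4050 - (-65)*15 = -4050 - 1*(-975) = -4050 + 975 = -3075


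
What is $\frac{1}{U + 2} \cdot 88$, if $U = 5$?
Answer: $\frac{88}{7} \approx 12.571$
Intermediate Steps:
$\frac{1}{U + 2} \cdot 88 = \frac{1}{5 + 2} \cdot 88 = \frac{1}{7} \cdot 88 = \frac{88}{7}$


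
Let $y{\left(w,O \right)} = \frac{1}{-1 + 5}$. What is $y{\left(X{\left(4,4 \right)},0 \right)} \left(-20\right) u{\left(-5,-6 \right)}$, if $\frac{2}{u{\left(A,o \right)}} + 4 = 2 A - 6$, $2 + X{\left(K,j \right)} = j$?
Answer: $\frac{1}{2} \approx 0.5$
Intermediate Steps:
$X{\left(K,j \right)} = -2 + j$
$u{\left(A,o \right)} = \frac{2}{-10 + 2 A}$ ($u{\left(A,o \right)} = \frac{2}{-4 + \left(2 A - 6\right)} = \frac{2}{-4 + \left(-6 + 2 A\right)} = \frac{2}{-10 + 2 A}$)
$y{\left(w,O \right)} = \frac{1}{4}$
$y{\left(X{\left(4,4 \right)},0 \right)} \left(-20\right) u{\left(-5,-6 \right)} = \frac{\frac{1}{4} \left(-20\right)}{-5 - 5} = - \frac{5}{-10} = \left(-5\right) \left(- \frac{1}{10}\right) = \frac{1}{2}$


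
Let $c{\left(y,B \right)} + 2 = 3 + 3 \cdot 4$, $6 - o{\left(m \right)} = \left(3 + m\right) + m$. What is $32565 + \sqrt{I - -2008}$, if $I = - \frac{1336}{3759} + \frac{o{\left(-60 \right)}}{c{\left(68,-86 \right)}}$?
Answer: $32565 + \frac{5 \sqrt{192672660999}}{48867} \approx 32610.0$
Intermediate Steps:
$o{\left(m \right)} = 3 - 2 m$ ($o{\left(m \right)} = 6 - \left(\left(3 + m\right) + m\right) = 6 - \left(3 + 2 m\right) = 3 - 2 m$)
$c{\left(y,B \right)} = 13$ ($c{\left(y,B \right)} = -2 + \left(3 + 3 \cdot 4\right) = -2 + \left(3 + 12\right) = -2 + 15 = 13$)
$I = \frac{444989}{48867}$ ($I = - \frac{1336}{3759} + \frac{3 - -120}{13} = \left(-1336\right) \frac{1}{3759} + \left(3 + 120\right) \frac{1}{13} = - \frac{1336}{3759} + 123 \cdot \frac{1}{13} = - \frac{1336}{3759} + \frac{123}{13} = \frac{444989}{48867} \approx 9.1061$)
$32565 + \sqrt{I - -2008} = 32565 + \sqrt{\frac{444989}{48867} - -2008} = 32565 + \sqrt{\frac{444989}{48867} + \left(-7989 + 9997\right)} = 32565 + \sqrt{\frac{444989}{48867} + 2008} = 32565 + \sqrt{\frac{98569925}{48867}} = 32565 + \frac{5 \sqrt{192672660999}}{48867}$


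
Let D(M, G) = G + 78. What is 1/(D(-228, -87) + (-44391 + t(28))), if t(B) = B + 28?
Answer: -1/44344 ≈ -2.2551e-5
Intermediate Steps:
t(B) = 28 + B
D(M, G) = 78 + G
1/(D(-228, -87) + (-44391 + t(28))) = 1/((78 - 87) + (-44391 + (28 + 28))) = 1/(-9 + (-44391 + 56)) = 1/(-9 - 44335) = 1/(-44344) = -1/44344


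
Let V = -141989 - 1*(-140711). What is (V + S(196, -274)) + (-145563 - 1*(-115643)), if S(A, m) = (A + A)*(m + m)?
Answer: -246014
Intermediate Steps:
V = -1278 (V = -141989 + 140711 = -1278)
S(A, m) = 4*A*m (S(A, m) = (2*A)*(2*m) = 4*A*m)
(V + S(196, -274)) + (-145563 - 1*(-115643)) = (-1278 + 4*196*(-274)) + (-145563 - 1*(-115643)) = (-1278 - 214816) + (-145563 + 115643) = -216094 - 29920 = -246014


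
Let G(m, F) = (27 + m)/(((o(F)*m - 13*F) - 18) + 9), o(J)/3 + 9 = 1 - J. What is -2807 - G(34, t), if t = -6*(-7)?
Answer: -15873524/5655 ≈ -2807.0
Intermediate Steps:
o(J) = -24 - 3*J (o(J) = -27 + 3*(1 - J) = -27 + (3 - 3*J) = -24 - 3*J)
t = 42
G(m, F) = (27 + m)/(-9 - 13*F + m*(-24 - 3*F)) (G(m, F) = (27 + m)/((((-24 - 3*F)*m - 13*F) - 18) + 9) = (27 + m)/(((m*(-24 - 3*F) - 13*F) - 18) + 9) = (27 + m)/(((-13*F + m*(-24 - 3*F)) - 18) + 9) = (27 + m)/((-18 - 13*F + m*(-24 - 3*F)) + 9) = (27 + m)/(-9 - 13*F + m*(-24 - 3*F)))
-2807 - G(34, t) = -2807 - (-27 - 1*34)/(9 + 13*42 + 3*34*(8 + 42)) = -2807 - (-27 - 34)/(9 + 546 + 3*34*50) = -2807 - (-61)/(9 + 546 + 5100) = -2807 - (-61)/5655 = -2807 - 1*(-61/5655) = -2807 + 61/5655 = -15873524/5655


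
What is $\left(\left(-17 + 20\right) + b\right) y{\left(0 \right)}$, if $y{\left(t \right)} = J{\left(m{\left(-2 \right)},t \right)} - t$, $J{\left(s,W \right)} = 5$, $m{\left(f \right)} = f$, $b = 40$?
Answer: $215$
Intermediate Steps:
$y{\left(t \right)} = 5 - t$
$\left(\left(-17 + 20\right) + b\right) y{\left(0 \right)} = \left(\left(-17 + 20\right) + 40\right) \left(5 - 0\right) = \left(3 + 40\right) \left(5 + 0\right) = 43 \cdot 5 = 215$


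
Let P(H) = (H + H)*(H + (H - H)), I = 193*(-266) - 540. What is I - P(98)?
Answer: -71086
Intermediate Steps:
I = -51878 (I = -51338 - 540 = -51878)
P(H) = 2*H**2 (P(H) = (2*H)*(H + 0) = (2*H)*H = 2*H**2)
I - P(98) = -51878 - 2*98**2 = -51878 - 2*9604 = -51878 - 1*19208 = -51878 - 19208 = -71086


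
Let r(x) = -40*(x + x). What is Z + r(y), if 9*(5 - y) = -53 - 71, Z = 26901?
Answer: 228589/9 ≈ 25399.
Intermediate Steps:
y = 169/9 (y = 5 - (-53 - 71)/9 = 5 - ⅑*(-124) = 5 + 124/9 = 169/9 ≈ 18.778)
r(x) = -80*x
Z + r(y) = 26901 - 80*169/9 = 26901 - 13520/9 = 228589/9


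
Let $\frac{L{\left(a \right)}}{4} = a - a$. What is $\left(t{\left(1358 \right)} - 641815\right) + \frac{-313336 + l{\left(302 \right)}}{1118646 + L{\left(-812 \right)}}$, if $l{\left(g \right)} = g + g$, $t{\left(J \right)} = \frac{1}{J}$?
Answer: $- \frac{54166402232935}{84395626} \approx -6.4182 \cdot 10^{5}$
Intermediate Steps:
$L{\left(a \right)} = 0$ ($L{\left(a \right)} = 4 \left(a - a\right) = 4 \cdot 0 = 0$)
$l{\left(g \right)} = 2 g$
$\left(t{\left(1358 \right)} - 641815\right) + \frac{-313336 + l{\left(302 \right)}}{1118646 + L{\left(-812 \right)}} = \left(\frac{1}{1358} - 641815\right) + \frac{-313336 + 2 \cdot 302}{1118646 + 0} = \left(\frac{1}{1358} - 641815\right) + \frac{-313336 + 604}{1118646} = - \frac{871584769}{1358} - \frac{17374}{62147} = - \frac{54166402232935}{84395626}$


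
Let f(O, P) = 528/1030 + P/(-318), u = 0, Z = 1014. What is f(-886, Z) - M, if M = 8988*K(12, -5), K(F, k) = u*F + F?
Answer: -2944002563/27295 ≈ -1.0786e+5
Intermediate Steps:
K(F, k) = F (K(F, k) = 0*F + F = 0 + F = F)
M = 107856 (M = 8988*12 = 107856)
f(O, P) = 264/515 - P/318 (f(O, P) = 528*(1/1030) + P*(-1/318) = 264/515 - P/318)
f(-886, Z) - M = (264/515 - 1/318*1014) - 1*107856 = (264/515 - 169/53) - 107856 = -73043/27295 - 107856 = -2944002563/27295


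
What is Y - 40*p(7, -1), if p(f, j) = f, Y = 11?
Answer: -269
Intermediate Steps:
Y - 40*p(7, -1) = 11 - 40*7 = 11 - 280 = -269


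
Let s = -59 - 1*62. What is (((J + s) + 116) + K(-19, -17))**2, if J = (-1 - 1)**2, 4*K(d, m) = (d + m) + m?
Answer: 3249/16 ≈ 203.06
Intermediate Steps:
s = -121 (s = -59 - 62 = -121)
K(d, m) = m/2 + d/4 (K(d, m) = ((d + m) + m)/4 = (d + 2*m)/4 = m/2 + d/4)
J = 4 (J = (-2)**2 = 4)
(((J + s) + 116) + K(-19, -17))**2 = (((4 - 121) + 116) + ((1/2)*(-17) + (1/4)*(-19)))**2 = ((-117 + 116) + (-17/2 - 19/4))**2 = (-1 - 53/4)**2 = (-57/4)**2 = 3249/16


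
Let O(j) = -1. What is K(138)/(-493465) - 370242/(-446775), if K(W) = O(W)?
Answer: 75652967/91291025 ≈ 0.82870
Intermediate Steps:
K(W) = -1
K(138)/(-493465) - 370242/(-446775) = -1/(-493465) - 370242/(-446775) = -1*(-1/493465) - 370242*(-1/446775) = 1/493465 + 123414/148925 = 75652967/91291025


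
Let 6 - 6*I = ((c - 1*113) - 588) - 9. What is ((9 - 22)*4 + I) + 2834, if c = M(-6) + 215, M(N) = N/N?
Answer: 8596/3 ≈ 2865.3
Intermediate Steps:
M(N) = 1
c = 216 (c = 1 + 215 = 216)
I = 250/3 (I = 1 - (((216 - 1*113) - 588) - 9)/6 = 1 - (((216 - 113) - 588) - 9)/6 = 1 - ((103 - 588) - 9)/6 = 1 - (-485 - 9)/6 = 1 - 1/6*(-494) = 1 + 247/3 = 250/3 ≈ 83.333)
((9 - 22)*4 + I) + 2834 = ((9 - 22)*4 + 250/3) + 2834 = (-13*4 + 250/3) + 2834 = (-52 + 250/3) + 2834 = 94/3 + 2834 = 8596/3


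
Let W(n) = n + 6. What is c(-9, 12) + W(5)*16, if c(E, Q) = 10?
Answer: 186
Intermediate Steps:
W(n) = 6 + n
c(-9, 12) + W(5)*16 = 10 + (6 + 5)*16 = 10 + 11*16 = 10 + 176 = 186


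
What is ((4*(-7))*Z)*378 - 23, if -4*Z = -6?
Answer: -15899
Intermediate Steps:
Z = 3/2 (Z = -¼*(-6) = 3/2 ≈ 1.5000)
((4*(-7))*Z)*378 - 23 = ((4*(-7))*(3/2))*378 - 23 = -28*3/2*378 - 23 = -42*378 - 23 = -15876 - 23 = -15899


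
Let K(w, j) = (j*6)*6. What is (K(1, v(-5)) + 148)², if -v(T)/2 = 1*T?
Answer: 258064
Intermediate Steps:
v(T) = -2*T
K(w, j) = 36*j (K(w, j) = (6*j)*6 = 36*j)
(K(1, v(-5)) + 148)² = (36*(-2*(-5)) + 148)² = (36*10 + 148)² = (360 + 148)² = 508² = 258064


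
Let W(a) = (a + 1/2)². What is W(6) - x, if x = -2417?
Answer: 9837/4 ≈ 2459.3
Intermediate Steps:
W(a) = (½ + a)² (W(a) = (a + ½)² = (½ + a)²)
W(6) - x = (1 + 2*6)²/4 - 1*(-2417) = (1 + 12)²/4 + 2417 = (¼)*13² + 2417 = (¼)*169 + 2417 = 169/4 + 2417 = 9837/4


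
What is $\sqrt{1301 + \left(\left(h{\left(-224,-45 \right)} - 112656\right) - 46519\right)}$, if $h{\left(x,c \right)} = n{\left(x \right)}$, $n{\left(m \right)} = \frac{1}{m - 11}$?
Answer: $\frac{i \sqrt{8718591885}}{235} \approx 397.33 i$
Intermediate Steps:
$n{\left(m \right)} = \frac{1}{-11 + m}$
$h{\left(x,c \right)} = \frac{1}{-11 + x}$
$\sqrt{1301 + \left(\left(h{\left(-224,-45 \right)} - 112656\right) - 46519\right)} = \sqrt{1301 - \left(159175 - \frac{1}{-11 - 224}\right)} = \sqrt{1301 - \left(159175 + \frac{1}{235}\right)} = \sqrt{1301 - \frac{37406126}{235}} = \sqrt{- \frac{37100391}{235}} = \frac{i \sqrt{8718591885}}{235}$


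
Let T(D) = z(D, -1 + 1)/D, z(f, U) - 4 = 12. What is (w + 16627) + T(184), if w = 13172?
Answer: 685379/23 ≈ 29799.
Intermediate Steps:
z(f, U) = 16 (z(f, U) = 4 + 12 = 16)
T(D) = 16/D
(w + 16627) + T(184) = (13172 + 16627) + 16/184 = 29799 + 16*(1/184) = 29799 + 2/23 = 685379/23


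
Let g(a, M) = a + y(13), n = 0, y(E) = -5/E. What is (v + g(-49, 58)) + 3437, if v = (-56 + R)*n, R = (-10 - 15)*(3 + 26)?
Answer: 44039/13 ≈ 3387.6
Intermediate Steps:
R = -725 (R = -25*29 = -725)
g(a, M) = -5/13 + a (g(a, M) = a - 5/13 = -5/13 + a)
v = 0 (v = (-56 - 725)*0 = -781*0 = 0)
(v + g(-49, 58)) + 3437 = (0 + (-5/13 - 49)) + 3437 = (0 - 642/13) + 3437 = -642/13 + 3437 = 44039/13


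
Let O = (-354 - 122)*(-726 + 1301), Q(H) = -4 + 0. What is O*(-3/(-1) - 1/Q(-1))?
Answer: -889525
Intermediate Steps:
Q(H) = -4
O = -273700 (O = -476*575 = -273700)
O*(-3/(-1) - 1/Q(-1)) = -273700*(-3/(-1) - 1/(-4)) = -273700*(-3*(-1) - 1*(-¼)) = -273700*(3 + ¼) = -273700*13/4 = -889525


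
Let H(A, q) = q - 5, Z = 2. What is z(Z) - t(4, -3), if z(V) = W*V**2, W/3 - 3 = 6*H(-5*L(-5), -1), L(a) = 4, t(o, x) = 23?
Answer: -419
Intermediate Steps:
H(A, q) = -5 + q
W = -99 (W = 9 + 3*(6*(-5 - 1)) = 9 + 3*(6*(-6)) = 9 + 3*(-36) = 9 - 108 = -99)
z(V) = -99*V**2
z(Z) - t(4, -3) = -99*2**2 - 1*23 = -99*4 - 23 = -396 - 23 = -419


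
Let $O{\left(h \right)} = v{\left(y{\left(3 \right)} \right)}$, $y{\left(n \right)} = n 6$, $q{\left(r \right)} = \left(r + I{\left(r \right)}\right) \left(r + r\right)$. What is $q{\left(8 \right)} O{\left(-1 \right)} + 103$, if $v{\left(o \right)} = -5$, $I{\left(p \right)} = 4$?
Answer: $-857$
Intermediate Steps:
$q{\left(r \right)} = 2 r \left(4 + r\right)$ ($q{\left(r \right)} = \left(r + 4\right) \left(r + r\right) = \left(4 + r\right) 2 r = 2 r \left(4 + r\right)$)
$y{\left(n \right)} = 6 n$
$O{\left(h \right)} = -5$
$q{\left(8 \right)} O{\left(-1 \right)} + 103 = 2 \cdot 8 \left(4 + 8\right) \left(-5\right) + 103 = 2 \cdot 8 \cdot 12 \left(-5\right) + 103 = 192 \left(-5\right) + 103 = -960 + 103 = -857$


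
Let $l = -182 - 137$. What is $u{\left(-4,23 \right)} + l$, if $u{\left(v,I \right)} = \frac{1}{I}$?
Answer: $- \frac{7336}{23} \approx -318.96$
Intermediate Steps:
$l = -319$ ($l = -182 - 137 = -319$)
$u{\left(-4,23 \right)} + l = \frac{1}{23} - 319 = - \frac{7336}{23}$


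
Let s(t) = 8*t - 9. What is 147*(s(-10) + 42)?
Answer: -6909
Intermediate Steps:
s(t) = -9 + 8*t
147*(s(-10) + 42) = 147*((-9 + 8*(-10)) + 42) = 147*((-9 - 80) + 42) = 147*(-89 + 42) = 147*(-47) = -6909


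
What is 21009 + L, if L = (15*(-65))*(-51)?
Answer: 70734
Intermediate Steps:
L = 49725 (L = -975*(-51) = 49725)
21009 + L = 21009 + 49725 = 70734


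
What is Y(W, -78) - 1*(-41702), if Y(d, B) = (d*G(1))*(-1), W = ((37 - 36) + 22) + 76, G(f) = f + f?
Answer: 41504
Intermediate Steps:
G(f) = 2*f
W = 99 (W = (1 + 22) + 76 = 23 + 76 = 99)
Y(d, B) = -2*d (Y(d, B) = (d*(2*1))*(-1) = (d*2)*(-1) = (2*d)*(-1) = -2*d)
Y(W, -78) - 1*(-41702) = -2*99 - 1*(-41702) = -198 + 41702 = 41504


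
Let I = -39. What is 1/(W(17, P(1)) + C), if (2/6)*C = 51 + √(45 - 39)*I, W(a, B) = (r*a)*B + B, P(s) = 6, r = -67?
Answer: -2225/14824497 + 13*√6/4941499 ≈ -0.00014365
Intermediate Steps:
W(a, B) = B - 67*B*a (W(a, B) = (-67*a)*B + B = -67*B*a + B = B - 67*B*a)
C = 153 - 117*√6 (C = 3*(51 + √(45 - 39)*(-39)) = 3*(51 + √6*(-39)) = 3*(51 - 39*√6) = 153 - 117*√6 ≈ -133.59)
1/(W(17, P(1)) + C) = 1/(6*(1 - 67*17) + (153 - 117*√6)) = 1/(6*(1 - 1139) + (153 - 117*√6)) = 1/(6*(-1138) + (153 - 117*√6)) = 1/(-6828 + (153 - 117*√6)) = 1/(-6675 - 117*√6)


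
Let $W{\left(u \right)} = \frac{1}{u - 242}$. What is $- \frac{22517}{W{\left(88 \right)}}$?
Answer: $3467618$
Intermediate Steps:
$W{\left(u \right)} = \frac{1}{-242 + u}$
$- \frac{22517}{W{\left(88 \right)}} = - \frac{22517}{\frac{1}{-242 + 88}} = - \frac{22517}{\frac{1}{-154}} = - \frac{22517}{- \frac{1}{154}} = \left(-22517\right) \left(-154\right) = 3467618$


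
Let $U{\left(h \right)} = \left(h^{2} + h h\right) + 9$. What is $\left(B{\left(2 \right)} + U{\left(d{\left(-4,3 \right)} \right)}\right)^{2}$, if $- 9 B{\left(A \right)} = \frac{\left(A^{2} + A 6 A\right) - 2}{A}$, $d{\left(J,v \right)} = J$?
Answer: $\frac{126736}{81} \approx 1564.6$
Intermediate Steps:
$U{\left(h \right)} = 9 + 2 h^{2}$ ($U{\left(h \right)} = \left(h^{2} + h^{2}\right) + 9 = 2 h^{2} + 9 = 9 + 2 h^{2}$)
$B{\left(A \right)} = - \frac{-2 + 7 A^{2}}{9 A}$ ($B{\left(A \right)} = - \frac{\left(\left(A^{2} + A 6 A\right) - 2\right) \frac{1}{A}}{9} = - \frac{\left(\left(A^{2} + 6 A A\right) - 2\right) \frac{1}{A}}{9} = - \frac{\left(\left(A^{2} + 6 A^{2}\right) - 2\right) \frac{1}{A}}{9} = - \frac{\left(7 A^{2} - 2\right) \frac{1}{A}}{9} = - \frac{\left(-2 + 7 A^{2}\right) \frac{1}{A}}{9} = - \frac{\frac{1}{A} \left(-2 + 7 A^{2}\right)}{9} = - \frac{-2 + 7 A^{2}}{9 A}$)
$\left(B{\left(2 \right)} + U{\left(d{\left(-4,3 \right)} \right)}\right)^{2} = \left(\frac{2 - 7 \cdot 2^{2}}{9 \cdot 2} + \left(9 + 2 \left(-4\right)^{2}\right)\right)^{2} = \left(\frac{1}{9} \cdot \frac{1}{2} \left(2 - 28\right) + \left(9 + 2 \cdot 16\right)\right)^{2} = \left(\frac{1}{9} \cdot \frac{1}{2} \left(2 - 28\right) + \left(9 + 32\right)\right)^{2} = \left(\frac{1}{9} \cdot \frac{1}{2} \left(-26\right) + 41\right)^{2} = \left(- \frac{13}{9} + 41\right)^{2} = \left(\frac{356}{9}\right)^{2} = \frac{126736}{81}$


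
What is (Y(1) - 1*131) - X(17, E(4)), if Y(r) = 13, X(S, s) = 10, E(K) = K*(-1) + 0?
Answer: -128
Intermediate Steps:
E(K) = -K (E(K) = -K + 0 = -K)
(Y(1) - 1*131) - X(17, E(4)) = (13 - 1*131) - 1*10 = (13 - 131) - 10 = -118 - 10 = -128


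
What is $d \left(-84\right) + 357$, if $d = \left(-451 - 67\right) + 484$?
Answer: $3213$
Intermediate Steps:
$d = -34$ ($d = -518 + 484 = -34$)
$d \left(-84\right) + 357 = \left(-34\right) \left(-84\right) + 357 = 2856 + 357 = 3213$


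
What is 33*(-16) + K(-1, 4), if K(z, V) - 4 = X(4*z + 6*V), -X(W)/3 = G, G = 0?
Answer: -524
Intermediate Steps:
X(W) = 0 (X(W) = -3*0 = 0)
K(z, V) = 4 (K(z, V) = 4 + 0 = 4)
33*(-16) + K(-1, 4) = 33*(-16) + 4 = -528 + 4 = -524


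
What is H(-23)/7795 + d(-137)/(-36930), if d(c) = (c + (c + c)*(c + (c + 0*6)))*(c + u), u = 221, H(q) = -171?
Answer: -327165823/1919129 ≈ -170.48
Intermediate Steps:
d(c) = (221 + c)*(c + 4*c**2) (d(c) = (c + (c + c)*(c + (c + 0*6)))*(c + 221) = (c + (2*c)*(c + (c + 0)))*(221 + c) = (c + (2*c)*(c + c))*(221 + c) = (c + (2*c)*(2*c))*(221 + c) = (c + 4*c**2)*(221 + c) = (221 + c)*(c + 4*c**2))
H(-23)/7795 + d(-137)/(-36930) = -171/7795 - 137*(221 + 4*(-137)**2 + 885*(-137))/(-36930) = -171*1/7795 - 137*(221 + 4*18769 - 121245)*(-1/36930) = -171/7795 - 137*(221 + 75076 - 121245)*(-1/36930) = -171/7795 - 137*(-45948)*(-1/36930) = -171/7795 + 6294876*(-1/36930) = -171/7795 - 1049146/6155 = -327165823/1919129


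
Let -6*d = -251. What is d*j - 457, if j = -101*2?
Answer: -26722/3 ≈ -8907.3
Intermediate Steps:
j = -202
d = 251/6 (d = -1/6*(-251) = 251/6 ≈ 41.833)
d*j - 457 = (251/6)*(-202) - 457 = -25351/3 - 457 = -26722/3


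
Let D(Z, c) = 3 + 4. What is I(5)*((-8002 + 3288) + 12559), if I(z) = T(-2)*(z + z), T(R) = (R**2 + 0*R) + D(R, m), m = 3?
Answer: 862950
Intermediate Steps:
D(Z, c) = 7
T(R) = 7 + R**2 (T(R) = (R**2 + 0*R) + 7 = (R**2 + 0) + 7 = R**2 + 7 = 7 + R**2)
I(z) = 22*z (I(z) = (7 + (-2)**2)*(z + z) = (7 + 4)*(2*z) = 11*(2*z) = 22*z)
I(5)*((-8002 + 3288) + 12559) = (22*5)*((-8002 + 3288) + 12559) = 110*(-4714 + 12559) = 110*7845 = 862950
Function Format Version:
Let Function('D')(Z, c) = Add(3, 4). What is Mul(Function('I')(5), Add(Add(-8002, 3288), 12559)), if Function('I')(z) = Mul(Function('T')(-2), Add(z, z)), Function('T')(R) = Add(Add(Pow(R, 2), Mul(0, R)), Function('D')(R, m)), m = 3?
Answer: 862950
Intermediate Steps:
Function('D')(Z, c) = 7
Function('T')(R) = Add(7, Pow(R, 2)) (Function('T')(R) = Add(Add(Pow(R, 2), Mul(0, R)), 7) = Add(Add(Pow(R, 2), 0), 7) = Add(Pow(R, 2), 7) = Add(7, Pow(R, 2)))
Function('I')(z) = Mul(22, z) (Function('I')(z) = Mul(Add(7, Pow(-2, 2)), Add(z, z)) = Mul(Add(7, 4), Mul(2, z)) = Mul(11, Mul(2, z)) = Mul(22, z))
Mul(Function('I')(5), Add(Add(-8002, 3288), 12559)) = Mul(Mul(22, 5), Add(Add(-8002, 3288), 12559)) = Mul(110, Add(-4714, 12559)) = Mul(110, 7845) = 862950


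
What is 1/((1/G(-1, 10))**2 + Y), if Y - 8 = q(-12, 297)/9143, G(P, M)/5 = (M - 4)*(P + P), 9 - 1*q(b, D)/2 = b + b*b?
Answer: 802800/6401023 ≈ 0.12542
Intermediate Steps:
q(b, D) = 18 - 2*b - 2*b**2 (q(b, D) = 18 - 2*(b + b*b) = 18 - 2*(b + b**2) = 18 + (-2*b - 2*b**2) = 18 - 2*b - 2*b**2)
G(P, M) = 10*P*(-4 + M) (G(P, M) = 5*((M - 4)*(P + P)) = 5*((-4 + M)*(2*P)) = 5*(2*P*(-4 + M)) = 10*P*(-4 + M))
Y = 1778/223 (Y = 8 + (18 - 2*(-12) - 2*(-12)**2)/9143 = 8 + (18 + 24 - 2*144)*(1/9143) = 8 + (18 + 24 - 288)*(1/9143) = 8 - 246*1/9143 = 8 - 6/223 = 1778/223 ≈ 7.9731)
1/((1/G(-1, 10))**2 + Y) = 1/((1/(10*(-1)*(-4 + 10)))**2 + 1778/223) = 1/((1/(10*(-1)*6))**2 + 1778/223) = 1/((1/(-60))**2 + 1778/223) = 1/((-1/60)**2 + 1778/223) = 1/(1/3600 + 1778/223) = 1/(6401023/802800) = 802800/6401023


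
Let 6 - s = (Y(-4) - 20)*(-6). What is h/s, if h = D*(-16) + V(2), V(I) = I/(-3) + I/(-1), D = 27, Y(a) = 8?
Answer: 652/99 ≈ 6.5859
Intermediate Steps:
V(I) = -4*I/3 (V(I) = I*(-1/3) + I*(-1) = -I/3 - I = -4*I/3)
h = -1304/3 (h = 27*(-16) - 4/3*2 = -432 - 8/3 = -1304/3 ≈ -434.67)
s = -66 (s = 6 - (8 - 20)*(-6) = 6 - (-12)*(-6) = 6 - 1*72 = 6 - 72 = -66)
h/s = -1304/3/(-66) = -1304/3*(-1/66) = 652/99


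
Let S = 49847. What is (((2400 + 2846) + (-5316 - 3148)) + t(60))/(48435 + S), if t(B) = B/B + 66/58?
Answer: -46630/1425089 ≈ -0.032721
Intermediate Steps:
t(B) = 62/29 (t(B) = 1 + 66*(1/58) = 1 + 33/29 = 62/29)
(((2400 + 2846) + (-5316 - 3148)) + t(60))/(48435 + S) = (((2400 + 2846) + (-5316 - 3148)) + 62/29)/(48435 + 49847) = ((5246 - 8464) + 62/29)/98282 = (-3218 + 62/29)*(1/98282) = -93260/29*1/98282 = -46630/1425089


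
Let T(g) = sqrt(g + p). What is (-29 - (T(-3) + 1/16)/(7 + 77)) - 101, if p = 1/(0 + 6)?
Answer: -174721/1344 - I*sqrt(102)/504 ≈ -130.0 - 0.020039*I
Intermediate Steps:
p = 1/6 ≈ 0.16667
T(g) = sqrt(1/6 + g) (T(g) = sqrt(g + 1/6) = sqrt(1/6 + g))
(-29 - (T(-3) + 1/16)/(7 + 77)) - 101 = (-29 - (sqrt(6 + 36*(-3))/6 + 1/16)/(7 + 77)) - 101 = (-29 - (sqrt(6 - 108)/6 + 1/16)/84) - 101 = (-29 - (sqrt(-102)/6 + 1/16)/84) - 101 = (-29 - ((I*sqrt(102))/6 + 1/16)/84) - 101 = (-29 - (I*sqrt(102)/6 + 1/16)/84) - 101 = (-29 - (1/16 + I*sqrt(102)/6)/84) - 101 = (-29 - (1/1344 + I*sqrt(102)/504)) - 101 = (-29 + (-1/1344 - I*sqrt(102)/504)) - 101 = (-38977/1344 - I*sqrt(102)/504) - 101 = -174721/1344 - I*sqrt(102)/504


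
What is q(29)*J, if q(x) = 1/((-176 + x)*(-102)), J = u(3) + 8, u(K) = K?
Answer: 11/14994 ≈ 0.00073363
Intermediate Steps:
J = 11 (J = 3 + 8 = 11)
q(x) = -1/(102*(-176 + x)) (q(x) = -1/102/(-176 + x) = -1/(102*(-176 + x)))
q(29)*J = -1/(-17952 + 102*29)*11 = -1/(-17952 + 2958)*11 = -1/(-14994)*11 = -1*(-1/14994)*11 = (1/14994)*11 = 11/14994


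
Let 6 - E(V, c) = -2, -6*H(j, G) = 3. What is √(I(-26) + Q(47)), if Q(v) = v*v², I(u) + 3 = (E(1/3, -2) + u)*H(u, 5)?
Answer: √103829 ≈ 322.23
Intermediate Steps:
H(j, G) = -½ (H(j, G) = -⅙*3 = -½)
E(V, c) = 8 (E(V, c) = 6 - 1*(-2) = 6 + 2 = 8)
I(u) = -7 - u/2 (I(u) = -3 + (8 + u)*(-½) = -3 + (-4 - u/2) = -7 - u/2)
Q(v) = v³
√(I(-26) + Q(47)) = √((-7 - ½*(-26)) + 47³) = √((-7 + 13) + 103823) = √(6 + 103823) = √103829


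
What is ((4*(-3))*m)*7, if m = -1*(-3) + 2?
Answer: -420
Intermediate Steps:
m = 5 (m = 3 + 2 = 5)
((4*(-3))*m)*7 = ((4*(-3))*5)*7 = -12*5*7 = -60*7 = -420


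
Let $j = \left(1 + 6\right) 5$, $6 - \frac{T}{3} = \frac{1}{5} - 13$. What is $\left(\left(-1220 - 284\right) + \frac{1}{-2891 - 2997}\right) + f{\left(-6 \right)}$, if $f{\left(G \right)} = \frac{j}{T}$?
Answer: $- \frac{1248117773}{830208} \approx -1503.4$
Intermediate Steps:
$T = \frac{282}{5}$ ($T = 18 - 3 \left(\frac{1}{5} - 13\right) = 18 - - \frac{192}{5} = 18 + \frac{192}{5} = \frac{282}{5} \approx 56.4$)
$j = 35$ ($j = 7 \cdot 5 = 35$)
$f{\left(G \right)} = \frac{175}{282}$ ($f{\left(G \right)} = \frac{35}{\frac{282}{5}} = 35 \cdot \frac{5}{282} = \frac{175}{282}$)
$\left(\left(-1220 - 284\right) + \frac{1}{-2891 - 2997}\right) + f{\left(-6 \right)} = \left(\left(-1220 - 284\right) + \frac{1}{-2891 - 2997}\right) + \frac{175}{282} = \left(\left(-1220 - 284\right) + \frac{1}{-5888}\right) + \frac{175}{282} = \left(-1504 - \frac{1}{5888}\right) + \frac{175}{282} = - \frac{8855553}{5888} + \frac{175}{282} = - \frac{1248117773}{830208}$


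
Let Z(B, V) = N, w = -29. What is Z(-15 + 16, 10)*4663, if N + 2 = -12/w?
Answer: -214498/29 ≈ -7396.5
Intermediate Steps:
N = -46/29 (N = -2 - 12/(-29) = -2 - 12*(-1/29) = -2 + 12/29 = -46/29 ≈ -1.5862)
Z(B, V) = -46/29
Z(-15 + 16, 10)*4663 = -46/29*4663 = -214498/29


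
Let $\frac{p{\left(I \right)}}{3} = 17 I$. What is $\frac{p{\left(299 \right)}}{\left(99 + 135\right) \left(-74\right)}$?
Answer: $- \frac{391}{444} \approx -0.88063$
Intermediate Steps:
$p{\left(I \right)} = 51 I$ ($p{\left(I \right)} = 3 \cdot 17 I = 51 I$)
$\frac{p{\left(299 \right)}}{\left(99 + 135\right) \left(-74\right)} = \frac{51 \cdot 299}{\left(99 + 135\right) \left(-74\right)} = \frac{15249}{234 \left(-74\right)} = \frac{15249}{-17316} = 15249 \left(- \frac{1}{17316}\right) = - \frac{391}{444}$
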